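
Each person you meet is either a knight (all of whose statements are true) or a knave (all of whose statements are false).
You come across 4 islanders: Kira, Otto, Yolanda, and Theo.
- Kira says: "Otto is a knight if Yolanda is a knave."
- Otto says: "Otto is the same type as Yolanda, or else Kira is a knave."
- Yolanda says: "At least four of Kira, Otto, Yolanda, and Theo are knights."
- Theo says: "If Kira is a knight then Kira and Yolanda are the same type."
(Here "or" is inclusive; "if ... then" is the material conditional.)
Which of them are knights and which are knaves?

Kira is a knight, and the claim "Otto is a knight if Yolanda is a knave" is indeed True.
Otto (knight): "Otto is the same type as Yolanda, or else Kira is a knave" — True. ✓
Yolanda is a knight, so "at least four of Kira, Otto, Yolanda, and Theo are knights" must be True — and it is.
Since Theo is a knight, "if Kira is a knight then Kira and Yolanda are the same type" needs to be True, which holds.

Kira is a knight, Otto is a knight, Yolanda is a knight, and Theo is a knight.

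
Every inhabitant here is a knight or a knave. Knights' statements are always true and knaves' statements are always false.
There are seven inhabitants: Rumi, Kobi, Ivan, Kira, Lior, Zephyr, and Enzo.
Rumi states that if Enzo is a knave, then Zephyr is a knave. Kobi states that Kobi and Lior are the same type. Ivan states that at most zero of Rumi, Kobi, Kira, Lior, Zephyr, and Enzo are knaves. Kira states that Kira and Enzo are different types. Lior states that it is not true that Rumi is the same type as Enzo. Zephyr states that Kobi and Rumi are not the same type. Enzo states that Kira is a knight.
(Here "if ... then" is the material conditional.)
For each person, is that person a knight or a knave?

Rumi is a knight, Kobi is a knight, Ivan is a knave, Kira is a knave, Lior is a knight, Zephyr is a knave, and Enzo is a knave.

As a knight, Rumi's statement "if Enzo is a knave, then Zephyr is a knave" should be true; it is.
Kobi is a knight, so "Kobi and Lior are the same type" must be true — and it is.
Ivan is a knave, and the claim "at most zero of Rumi, Kobi, Kira, Lior, Zephyr, and Enzo are knaves" is indeed false.
Since Kira is a knave, "Kira and Enzo are different types" needs to be false, which holds.
Since Lior is a knight, "it is not true that Rumi is the same type as Enzo" needs to be true, which holds.
As a knave, Zephyr's statement "Kobi and Rumi are not the same type" should be false; it is.
Enzo is a knave; "Kira is a knight" is false, as required.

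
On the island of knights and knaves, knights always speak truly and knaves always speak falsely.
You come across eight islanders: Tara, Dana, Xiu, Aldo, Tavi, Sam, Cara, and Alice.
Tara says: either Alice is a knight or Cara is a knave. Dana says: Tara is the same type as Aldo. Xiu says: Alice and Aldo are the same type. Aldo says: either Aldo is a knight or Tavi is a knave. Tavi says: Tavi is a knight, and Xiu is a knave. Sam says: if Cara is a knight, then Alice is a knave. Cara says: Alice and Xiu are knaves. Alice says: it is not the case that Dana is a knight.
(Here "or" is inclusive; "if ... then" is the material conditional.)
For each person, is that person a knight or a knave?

Tara (knight): "either Alice is a knight or Cara is a knave" — true. ✓
Dana (knave): "Tara is the same type as Aldo" — False. ✓
Since Xiu is a knave, "Alice and Aldo are the same type" needs to be False, which holds.
As a knave, Aldo's statement "either Aldo is a knight or Tavi is a knave" should be False; it is.
Tavi is a knight, so "Tavi is a knight, and Xiu is a knave" must be true — and it is.
Sam is a knight, and the claim "if Cara is a knight, then Alice is a knave" is indeed true.
As a knave, Cara's statement "Alice and Xiu are knaves" should be False; it is.
Alice is a knight, and the claim "it is not the case that Dana is a knight" is indeed true.

Tara is a knight, Dana is a knave, Xiu is a knave, Aldo is a knave, Tavi is a knight, Sam is a knight, Cara is a knave, and Alice is a knight.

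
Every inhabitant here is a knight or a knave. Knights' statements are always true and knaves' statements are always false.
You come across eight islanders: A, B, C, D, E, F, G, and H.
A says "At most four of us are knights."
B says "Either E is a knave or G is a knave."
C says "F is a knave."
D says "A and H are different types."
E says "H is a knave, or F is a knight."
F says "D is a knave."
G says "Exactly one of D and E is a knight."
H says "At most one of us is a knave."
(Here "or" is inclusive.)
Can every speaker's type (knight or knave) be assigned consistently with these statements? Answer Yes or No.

No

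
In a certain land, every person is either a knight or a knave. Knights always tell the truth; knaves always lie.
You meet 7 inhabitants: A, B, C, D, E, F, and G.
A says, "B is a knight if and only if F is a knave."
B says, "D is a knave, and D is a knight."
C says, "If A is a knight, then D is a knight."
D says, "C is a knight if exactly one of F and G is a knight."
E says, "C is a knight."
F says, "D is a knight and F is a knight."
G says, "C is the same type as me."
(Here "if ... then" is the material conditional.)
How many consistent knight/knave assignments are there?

4

Consistent assignments:
  A=knight, B=knave, C=knight, D=knight, E=knight, F=knight, G=knight
  A=knight, B=knave, C=knight, D=knight, E=knight, F=knight, G=knave
  A=knave, B=knave, C=knight, D=knight, E=knight, F=knave, G=knight
  A=knave, B=knave, C=knight, D=knight, E=knight, F=knave, G=knave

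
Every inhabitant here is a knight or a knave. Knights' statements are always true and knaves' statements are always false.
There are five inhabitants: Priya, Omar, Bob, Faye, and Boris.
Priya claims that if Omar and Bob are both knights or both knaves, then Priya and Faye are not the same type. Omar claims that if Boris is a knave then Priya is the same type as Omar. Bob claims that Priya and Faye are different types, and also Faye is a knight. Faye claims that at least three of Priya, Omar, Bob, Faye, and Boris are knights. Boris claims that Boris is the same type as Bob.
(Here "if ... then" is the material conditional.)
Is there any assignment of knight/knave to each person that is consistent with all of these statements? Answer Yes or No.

No

Checking all 32 assignments, each has at least one speaker whose statement's truth value contradicts their type.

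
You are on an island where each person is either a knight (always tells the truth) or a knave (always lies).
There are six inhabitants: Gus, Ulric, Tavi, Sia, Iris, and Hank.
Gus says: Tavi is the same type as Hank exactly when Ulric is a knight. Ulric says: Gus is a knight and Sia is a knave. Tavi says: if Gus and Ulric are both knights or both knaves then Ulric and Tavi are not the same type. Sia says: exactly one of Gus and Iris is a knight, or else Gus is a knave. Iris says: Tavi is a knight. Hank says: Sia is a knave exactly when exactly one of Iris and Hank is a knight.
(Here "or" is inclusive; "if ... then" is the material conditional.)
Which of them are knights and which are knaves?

Gus is a knave, so "Tavi is the same type as Hank exactly when Ulric is a knight" must be false — and it is.
Ulric is a knave, and the claim "Gus is a knight and Sia is a knave" is indeed false.
Tavi is a knight; "if Gus and Ulric are both knights or both knaves then Ulric and Tavi are not the same type" is True, as required.
Sia is a knight, and the claim "exactly one of Gus and Iris is a knight, or else Gus is a knave" is indeed True.
Iris is a knight, and the claim "Tavi is a knight" is indeed True.
Since Hank is a knight, "Sia is a knave exactly when exactly one of Iris and Hank is a knight" needs to be True, which holds.

Gus is a knave, Ulric is a knave, Tavi is a knight, Sia is a knight, Iris is a knight, and Hank is a knight.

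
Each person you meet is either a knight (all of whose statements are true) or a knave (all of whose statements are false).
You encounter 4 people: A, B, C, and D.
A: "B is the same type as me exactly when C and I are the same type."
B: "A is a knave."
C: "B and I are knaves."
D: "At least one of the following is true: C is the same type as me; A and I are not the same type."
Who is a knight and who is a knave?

A is a knave, B is a knight, C is a knave, and D is a knight.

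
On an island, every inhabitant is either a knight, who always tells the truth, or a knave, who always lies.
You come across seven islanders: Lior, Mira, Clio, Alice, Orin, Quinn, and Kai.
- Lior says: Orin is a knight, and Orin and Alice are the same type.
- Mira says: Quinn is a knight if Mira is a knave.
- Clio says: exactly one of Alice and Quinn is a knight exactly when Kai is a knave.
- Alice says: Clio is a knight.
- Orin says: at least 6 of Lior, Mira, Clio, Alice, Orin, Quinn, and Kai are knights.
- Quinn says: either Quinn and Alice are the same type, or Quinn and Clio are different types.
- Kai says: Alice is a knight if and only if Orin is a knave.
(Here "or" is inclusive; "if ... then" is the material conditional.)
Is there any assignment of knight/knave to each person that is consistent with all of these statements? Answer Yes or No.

One consistent assignment: Lior=knave, Mira=knight, Clio=knight, Alice=knight, Orin=knave, Quinn=knight, Kai=knight.

Yes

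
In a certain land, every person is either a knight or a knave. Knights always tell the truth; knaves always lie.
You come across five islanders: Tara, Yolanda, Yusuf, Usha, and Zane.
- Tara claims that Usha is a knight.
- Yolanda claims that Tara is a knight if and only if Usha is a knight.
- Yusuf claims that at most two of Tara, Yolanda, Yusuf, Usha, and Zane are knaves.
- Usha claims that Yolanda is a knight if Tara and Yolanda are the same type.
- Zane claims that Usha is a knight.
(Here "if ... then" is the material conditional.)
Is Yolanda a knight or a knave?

Yolanda is a knight.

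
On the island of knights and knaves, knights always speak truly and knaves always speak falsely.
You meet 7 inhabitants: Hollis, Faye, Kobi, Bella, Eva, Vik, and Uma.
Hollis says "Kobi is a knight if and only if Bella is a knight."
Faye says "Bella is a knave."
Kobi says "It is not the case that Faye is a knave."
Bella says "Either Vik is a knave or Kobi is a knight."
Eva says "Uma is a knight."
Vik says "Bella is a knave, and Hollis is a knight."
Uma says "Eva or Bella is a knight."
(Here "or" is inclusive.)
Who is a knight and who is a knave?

Hollis (knave): "Kobi is a knight if and only if Bella is a knight" — False. ✓
Since Faye is a knave, "Bella is a knave" needs to be False, which holds.
Kobi is a knave; "it is not the case that Faye is a knave" is False, as required.
As a knight, Bella's statement "either Vik is a knave or Kobi is a knight" should be True; it is.
Eva is a knight, and the claim "Uma is a knight" is indeed True.
Vik is a knave, and the claim "Bella is a knave, and Hollis is a knight" is indeed False.
Since Uma is a knight, "Eva or Bella is a knight" needs to be True, which holds.

Hollis is a knave, Faye is a knave, Kobi is a knave, Bella is a knight, Eva is a knight, Vik is a knave, and Uma is a knight.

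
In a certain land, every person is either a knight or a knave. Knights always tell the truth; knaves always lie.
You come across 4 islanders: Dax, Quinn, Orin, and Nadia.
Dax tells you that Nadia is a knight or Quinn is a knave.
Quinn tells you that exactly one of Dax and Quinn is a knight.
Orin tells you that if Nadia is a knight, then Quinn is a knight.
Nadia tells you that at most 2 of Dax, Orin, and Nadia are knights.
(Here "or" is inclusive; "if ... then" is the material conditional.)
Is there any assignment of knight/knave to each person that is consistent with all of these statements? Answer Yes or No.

No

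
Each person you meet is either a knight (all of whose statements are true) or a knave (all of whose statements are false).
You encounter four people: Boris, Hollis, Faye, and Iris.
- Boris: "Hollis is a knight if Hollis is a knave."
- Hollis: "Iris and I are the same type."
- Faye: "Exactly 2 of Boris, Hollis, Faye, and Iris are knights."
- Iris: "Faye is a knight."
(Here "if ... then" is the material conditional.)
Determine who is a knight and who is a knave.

Boris is a knave, Hollis is a knave, Faye is a knight, and Iris is a knight.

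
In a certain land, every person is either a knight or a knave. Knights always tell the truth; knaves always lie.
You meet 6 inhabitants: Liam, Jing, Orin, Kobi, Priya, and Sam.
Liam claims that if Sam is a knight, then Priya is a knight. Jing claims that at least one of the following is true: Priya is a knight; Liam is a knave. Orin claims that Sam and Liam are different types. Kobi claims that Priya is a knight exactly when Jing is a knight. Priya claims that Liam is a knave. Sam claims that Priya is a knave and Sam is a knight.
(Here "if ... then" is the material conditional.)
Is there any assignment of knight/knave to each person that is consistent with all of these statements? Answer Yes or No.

Yes

One consistent assignment: Liam=knight, Jing=knave, Orin=knight, Kobi=knight, Priya=knave, Sam=knave.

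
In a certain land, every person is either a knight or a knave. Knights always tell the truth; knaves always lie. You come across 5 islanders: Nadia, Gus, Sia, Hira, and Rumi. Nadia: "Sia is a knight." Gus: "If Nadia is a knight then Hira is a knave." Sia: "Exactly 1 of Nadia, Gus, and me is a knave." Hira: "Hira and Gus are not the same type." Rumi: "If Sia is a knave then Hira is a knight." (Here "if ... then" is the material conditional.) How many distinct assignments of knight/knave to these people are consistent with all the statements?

1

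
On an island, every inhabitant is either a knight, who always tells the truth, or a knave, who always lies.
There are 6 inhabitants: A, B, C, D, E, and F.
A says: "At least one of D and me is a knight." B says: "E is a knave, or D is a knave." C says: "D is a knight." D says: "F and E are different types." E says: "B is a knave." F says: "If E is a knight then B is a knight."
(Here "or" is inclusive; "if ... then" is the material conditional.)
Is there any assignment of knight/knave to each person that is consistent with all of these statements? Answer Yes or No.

Yes

One consistent assignment: A=knight, B=knight, C=knight, D=knight, E=knave, F=knight.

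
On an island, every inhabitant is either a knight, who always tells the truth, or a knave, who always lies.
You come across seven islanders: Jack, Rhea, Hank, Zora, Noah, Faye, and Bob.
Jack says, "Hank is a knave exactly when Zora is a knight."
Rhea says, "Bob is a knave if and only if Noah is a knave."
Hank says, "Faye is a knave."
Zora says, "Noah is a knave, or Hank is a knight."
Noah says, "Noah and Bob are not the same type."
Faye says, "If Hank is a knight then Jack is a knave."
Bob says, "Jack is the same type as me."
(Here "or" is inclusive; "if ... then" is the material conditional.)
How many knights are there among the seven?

4

The unique consistent assignment is Jack=knight, Rhea=knight, Hank=knave, Zora=knight, Noah=knave, Faye=knight, Bob=knave.
That has 4 knights.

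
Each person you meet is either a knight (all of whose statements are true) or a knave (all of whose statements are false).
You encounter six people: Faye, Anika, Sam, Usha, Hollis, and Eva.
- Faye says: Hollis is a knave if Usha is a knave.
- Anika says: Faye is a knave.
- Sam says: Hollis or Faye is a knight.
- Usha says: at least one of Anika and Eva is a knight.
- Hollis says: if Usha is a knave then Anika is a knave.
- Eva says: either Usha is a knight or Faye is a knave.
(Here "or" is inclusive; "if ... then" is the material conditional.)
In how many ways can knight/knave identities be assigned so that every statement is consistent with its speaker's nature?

Consistent assignments:
  Faye=knight, Anika=knave, Sam=knight, Usha=knight, Hollis=knight, Eva=knight

1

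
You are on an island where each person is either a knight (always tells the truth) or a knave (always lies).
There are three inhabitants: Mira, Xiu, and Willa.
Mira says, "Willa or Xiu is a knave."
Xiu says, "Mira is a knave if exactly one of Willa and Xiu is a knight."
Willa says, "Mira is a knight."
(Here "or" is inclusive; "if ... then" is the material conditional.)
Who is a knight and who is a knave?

Mira is a knight, Xiu is a knave, and Willa is a knight.

Mira is a knight; "Willa or Xiu is a knave" is true, as required.
Xiu is a knave; "Mira is a knave if exactly one of Willa and Xiu is a knight" is False, as required.
Willa is a knight, so "Mira is a knight" must be true — and it is.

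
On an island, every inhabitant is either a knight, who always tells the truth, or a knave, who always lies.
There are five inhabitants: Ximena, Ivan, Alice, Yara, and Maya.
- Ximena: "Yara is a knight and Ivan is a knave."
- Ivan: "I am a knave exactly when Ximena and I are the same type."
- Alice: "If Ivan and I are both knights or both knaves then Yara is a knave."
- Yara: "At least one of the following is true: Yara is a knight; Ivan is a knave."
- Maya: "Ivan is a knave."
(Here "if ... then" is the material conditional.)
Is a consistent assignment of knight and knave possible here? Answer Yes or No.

Yes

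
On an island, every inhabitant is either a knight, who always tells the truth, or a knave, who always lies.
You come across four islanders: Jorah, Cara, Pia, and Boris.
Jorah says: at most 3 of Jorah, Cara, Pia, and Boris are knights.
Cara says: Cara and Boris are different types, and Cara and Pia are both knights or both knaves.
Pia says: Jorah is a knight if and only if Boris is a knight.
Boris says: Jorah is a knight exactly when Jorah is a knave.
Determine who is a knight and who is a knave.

Jorah is a knight, Cara is a knave, Pia is a knave, and Boris is a knave.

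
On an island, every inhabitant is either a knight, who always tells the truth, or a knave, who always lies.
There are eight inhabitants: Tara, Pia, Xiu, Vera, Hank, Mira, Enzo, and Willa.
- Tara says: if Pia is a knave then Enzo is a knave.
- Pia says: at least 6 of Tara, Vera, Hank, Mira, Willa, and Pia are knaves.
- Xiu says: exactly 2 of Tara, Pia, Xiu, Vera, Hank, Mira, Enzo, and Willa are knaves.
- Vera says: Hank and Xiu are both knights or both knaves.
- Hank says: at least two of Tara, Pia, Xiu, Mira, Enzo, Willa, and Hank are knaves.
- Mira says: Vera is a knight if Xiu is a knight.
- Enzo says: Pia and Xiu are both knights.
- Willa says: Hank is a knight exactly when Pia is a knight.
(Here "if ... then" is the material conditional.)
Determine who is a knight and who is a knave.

Knights: Tara, Hank, and Mira. Knaves: Pia, Xiu, Vera, Enzo, and Willa.

Tara (knight): "if Pia is a knave then Enzo is a knave" — true. ✓
Pia (knave): "at least 6 of Tara, Vera, Hank, Mira, Willa, and Pia are knaves" — False. ✓
As a knave, Xiu's statement "exactly 2 of Tara, Pia, Xiu, Vera, Hank, Mira, Enzo, and Willa are knaves" should be False; it is.
As a knave, Vera's statement "Hank and Xiu are both knights or both knaves" should be False; it is.
Hank (knight): "at least two of Tara, Pia, Xiu, Mira, Enzo, Willa, and Hank are knaves" — true. ✓
Mira is a knight, and the claim "Vera is a knight if Xiu is a knight" is indeed true.
As a knave, Enzo's statement "Pia and Xiu are both knights" should be False; it is.
As a knave, Willa's statement "Hank is a knight exactly when Pia is a knight" should be False; it is.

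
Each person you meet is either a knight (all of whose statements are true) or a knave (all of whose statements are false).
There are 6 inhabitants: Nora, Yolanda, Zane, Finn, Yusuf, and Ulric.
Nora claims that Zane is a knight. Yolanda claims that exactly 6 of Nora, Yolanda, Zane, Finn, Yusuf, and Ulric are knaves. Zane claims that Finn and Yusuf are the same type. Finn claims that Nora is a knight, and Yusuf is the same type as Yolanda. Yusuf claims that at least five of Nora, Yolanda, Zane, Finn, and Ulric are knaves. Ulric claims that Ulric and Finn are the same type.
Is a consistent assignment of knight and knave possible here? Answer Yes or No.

Checking all 64 assignments, each has at least one speaker whose statement's truth value contradicts their type.

No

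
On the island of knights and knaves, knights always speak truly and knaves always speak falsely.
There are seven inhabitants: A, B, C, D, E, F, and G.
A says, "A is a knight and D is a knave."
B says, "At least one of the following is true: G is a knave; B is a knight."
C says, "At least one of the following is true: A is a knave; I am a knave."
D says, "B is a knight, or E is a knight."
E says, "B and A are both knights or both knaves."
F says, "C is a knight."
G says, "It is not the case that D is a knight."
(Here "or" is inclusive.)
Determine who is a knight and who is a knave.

Knights: B, C, D, and F. Knaves: A, E, and G.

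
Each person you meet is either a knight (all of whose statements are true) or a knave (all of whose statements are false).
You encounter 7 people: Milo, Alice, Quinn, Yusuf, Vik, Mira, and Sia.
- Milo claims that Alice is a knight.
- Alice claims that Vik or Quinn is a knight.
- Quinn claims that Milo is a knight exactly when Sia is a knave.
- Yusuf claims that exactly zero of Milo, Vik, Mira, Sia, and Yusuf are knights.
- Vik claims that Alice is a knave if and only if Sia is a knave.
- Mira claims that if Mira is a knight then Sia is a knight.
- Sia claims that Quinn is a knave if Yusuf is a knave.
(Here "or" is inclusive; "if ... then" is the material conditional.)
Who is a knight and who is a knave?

Knights: Milo, Alice, Vik, Mira, and Sia. Knaves: Quinn and Yusuf.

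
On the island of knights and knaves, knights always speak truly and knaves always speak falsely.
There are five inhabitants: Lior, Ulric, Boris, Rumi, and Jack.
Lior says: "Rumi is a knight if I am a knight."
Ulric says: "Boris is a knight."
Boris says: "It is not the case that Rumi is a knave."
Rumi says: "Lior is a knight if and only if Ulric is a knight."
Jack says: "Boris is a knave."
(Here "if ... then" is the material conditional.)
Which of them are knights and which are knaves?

As a knight, Lior's statement "Rumi is a knight if I am a knight" should be true; it is.
Ulric is a knight, and the claim "Boris is a knight" is indeed true.
As a knight, Boris's statement "it is not the case that Rumi is a knave" should be true; it is.
Rumi (knight): "Lior is a knight if and only if Ulric is a knight" — true. ✓
Jack (knave): "Boris is a knave" — false. ✓

Knights: Lior, Ulric, Boris, and Rumi. Knaves: Jack.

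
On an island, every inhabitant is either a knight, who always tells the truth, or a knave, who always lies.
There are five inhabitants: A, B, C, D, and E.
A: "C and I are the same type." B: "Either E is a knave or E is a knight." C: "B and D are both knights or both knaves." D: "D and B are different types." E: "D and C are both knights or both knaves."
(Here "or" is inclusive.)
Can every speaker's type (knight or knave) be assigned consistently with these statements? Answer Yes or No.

No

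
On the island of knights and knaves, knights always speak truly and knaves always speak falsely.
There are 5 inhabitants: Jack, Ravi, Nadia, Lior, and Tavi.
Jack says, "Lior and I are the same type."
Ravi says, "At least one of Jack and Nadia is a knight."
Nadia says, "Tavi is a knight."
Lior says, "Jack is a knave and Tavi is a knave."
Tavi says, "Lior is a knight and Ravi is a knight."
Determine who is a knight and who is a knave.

Knights: Lior. Knaves: Jack, Ravi, Nadia, and Tavi.

Suppose Jack is a knight. Then Jack's statement "Lior and I are the same type" would have to be true. Checking the 16 ways to assign the others, none is consistent with every speaker.
(For instance, with Ravi=knave, Nadia=knave, Lior=knight, Tavi=knave, Ravi's claim "at least one of Jack and Nadia is a knight" comes out true where it would need to be false.)
So Jack must be a knave, making "Lior and I are the same type" false. Taking Jack=knave, Ravi=knave, Nadia=knave, Lior=knight, Tavi=knave, each remaining statement checks out:
  Ravi (knave): "at least one of Jack and Nadia is a knight" — false. ✓
  Nadia (knave): "Tavi is a knight" — false. ✓
  Lior (knight): "Jack is a knave and Tavi is a knave" — true. ✓
  Tavi (knave): "Lior is a knight and Ravi is a knight" — false. ✓
This is the unique consistent assignment.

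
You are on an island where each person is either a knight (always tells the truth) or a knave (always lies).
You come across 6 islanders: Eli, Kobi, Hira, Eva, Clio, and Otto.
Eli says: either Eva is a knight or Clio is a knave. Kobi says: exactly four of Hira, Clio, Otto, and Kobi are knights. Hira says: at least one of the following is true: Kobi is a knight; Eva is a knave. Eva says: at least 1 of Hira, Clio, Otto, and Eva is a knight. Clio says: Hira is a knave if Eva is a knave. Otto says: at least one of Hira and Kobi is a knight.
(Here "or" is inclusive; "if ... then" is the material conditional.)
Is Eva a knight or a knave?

Eva is a knight.

Consistent assignments: {Eli=knight, Kobi=knight, Hira=knight, Eva=knight, Clio=knight, Otto=knight}; {Eli=knight, Kobi=knave, Hira=knave, Eva=knight, Clio=knight, Otto=knave}
In every consistent assignment, Eva is a knight.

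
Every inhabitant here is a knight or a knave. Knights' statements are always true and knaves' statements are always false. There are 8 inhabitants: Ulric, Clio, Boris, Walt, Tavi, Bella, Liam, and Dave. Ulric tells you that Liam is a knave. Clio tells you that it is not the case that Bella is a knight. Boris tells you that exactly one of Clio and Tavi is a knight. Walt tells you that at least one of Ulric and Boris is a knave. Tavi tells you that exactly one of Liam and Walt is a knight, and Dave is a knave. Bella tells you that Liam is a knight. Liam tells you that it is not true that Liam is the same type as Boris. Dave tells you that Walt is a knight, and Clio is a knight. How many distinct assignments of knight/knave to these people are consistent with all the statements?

1

Consistent assignments:
  Ulric=knave, Clio=knave, Boris=knave, Walt=knight, Tavi=knave, Bella=knight, Liam=knight, Dave=knave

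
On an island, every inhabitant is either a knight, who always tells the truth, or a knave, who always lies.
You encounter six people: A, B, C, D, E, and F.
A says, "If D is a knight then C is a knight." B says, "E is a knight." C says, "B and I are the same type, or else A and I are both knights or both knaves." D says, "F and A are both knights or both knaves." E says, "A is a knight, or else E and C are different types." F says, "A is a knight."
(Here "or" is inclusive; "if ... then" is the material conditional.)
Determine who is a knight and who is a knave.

Since A is a knight, "if D is a knight then C is a knight" needs to be True, which holds.
B (knight): "E is a knight" — True. ✓
As a knight, C's statement "B and I are the same type, or else A and I are both knights or both knaves" should be True; it is.
D is a knight, and the claim "F and A are both knights or both knaves" is indeed True.
E is a knight, and the claim "A is a knight, or else E and C are different types" is indeed True.
Since F is a knight, "A is a knight" needs to be True, which holds.

A is a knight, B is a knight, C is a knight, D is a knight, E is a knight, and F is a knight.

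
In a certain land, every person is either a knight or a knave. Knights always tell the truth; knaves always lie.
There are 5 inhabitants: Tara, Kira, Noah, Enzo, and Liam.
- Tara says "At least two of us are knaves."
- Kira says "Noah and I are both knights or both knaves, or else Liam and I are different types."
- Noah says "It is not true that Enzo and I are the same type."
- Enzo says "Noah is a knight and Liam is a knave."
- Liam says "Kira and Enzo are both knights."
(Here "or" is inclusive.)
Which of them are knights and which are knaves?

As a knight, Tara's statement "at least two of us are knaves" should be True; it is.
Kira is a knight, so "Noah and I are both knights or both knaves, or else Liam and I are different types" must be True — and it is.
Since Noah is a knave, "it is not true that Enzo and I are the same type" needs to be False, which holds.
Since Enzo is a knave, "Noah is a knight and Liam is a knave" needs to be False, which holds.
Liam is a knave; "Kira and Enzo are both knights" is False, as required.

Tara is a knight, Kira is a knight, Noah is a knave, Enzo is a knave, and Liam is a knave.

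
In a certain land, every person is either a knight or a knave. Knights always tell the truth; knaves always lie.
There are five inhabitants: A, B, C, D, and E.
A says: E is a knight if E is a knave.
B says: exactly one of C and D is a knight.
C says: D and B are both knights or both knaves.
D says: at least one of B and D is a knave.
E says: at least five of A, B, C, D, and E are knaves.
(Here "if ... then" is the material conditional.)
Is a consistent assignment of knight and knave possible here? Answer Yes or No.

No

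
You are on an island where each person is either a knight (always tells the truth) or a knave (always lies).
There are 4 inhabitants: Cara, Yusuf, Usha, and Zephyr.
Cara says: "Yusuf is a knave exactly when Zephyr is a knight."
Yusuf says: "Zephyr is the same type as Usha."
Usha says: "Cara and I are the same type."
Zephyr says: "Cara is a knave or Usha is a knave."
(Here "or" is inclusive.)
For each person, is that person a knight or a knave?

Suppose Cara is a knave. Then Cara's statement "Yusuf is a knave exactly when Zephyr is a knight" would have to be false. Checking the 8 ways to assign the others, none is consistent with every speaker.
(For instance, with Yusuf=knave, Usha=knave, Zephyr=knight, Cara's claim "Yusuf is a knave exactly when Zephyr is a knight" comes out true where it would need to be false.)
So Cara must be a knight, making "Yusuf is a knave exactly when Zephyr is a knight" true. Taking Cara=knight, Yusuf=knave, Usha=knave, Zephyr=knight, each remaining statement checks out:
  Yusuf (knave): "Zephyr is the same type as Usha" — false. ✓
  Usha (knave): "Cara and I are the same type" — false. ✓
  Zephyr (knight): "Cara is a knave or Usha is a knave" — true. ✓
This is the unique consistent assignment.

Knights: Cara and Zephyr. Knaves: Yusuf and Usha.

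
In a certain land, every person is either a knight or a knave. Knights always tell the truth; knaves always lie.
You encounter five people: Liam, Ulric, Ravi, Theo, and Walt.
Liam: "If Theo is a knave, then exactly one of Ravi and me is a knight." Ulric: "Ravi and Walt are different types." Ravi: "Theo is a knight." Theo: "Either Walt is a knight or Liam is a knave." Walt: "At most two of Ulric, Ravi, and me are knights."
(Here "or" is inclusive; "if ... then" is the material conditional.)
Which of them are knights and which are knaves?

Suppose Liam is a knave. Then Liam's statement "if Theo is a knave, then exactly one of Ravi and me is a knight" would have to be false. Checking the 16 ways to assign the others, none is consistent with every speaker.
(For instance, with Ulric=knave, Ravi=knight, Theo=knight, Walt=knight, Liam's claim "if Theo is a knave, then exactly one of Ravi and me is a knight" comes out true where it would need to be false.)
So Liam must be a knight, making "if Theo is a knave, then exactly one of Ravi and me is a knight" true. Taking Liam=knight, Ulric=knave, Ravi=knight, Theo=knight, Walt=knight, each remaining statement checks out:
  Ulric (knave): "Ravi and Walt are different types" — false. ✓
  Ravi (knight): "Theo is a knight" — true. ✓
  Theo (knight): "either Walt is a knight or Liam is a knave" — true. ✓
  Walt (knight): "at most two of Ulric, Ravi, and me are knights" — true. ✓
This is the unique consistent assignment.

Liam is a knight, Ulric is a knave, Ravi is a knight, Theo is a knight, and Walt is a knight.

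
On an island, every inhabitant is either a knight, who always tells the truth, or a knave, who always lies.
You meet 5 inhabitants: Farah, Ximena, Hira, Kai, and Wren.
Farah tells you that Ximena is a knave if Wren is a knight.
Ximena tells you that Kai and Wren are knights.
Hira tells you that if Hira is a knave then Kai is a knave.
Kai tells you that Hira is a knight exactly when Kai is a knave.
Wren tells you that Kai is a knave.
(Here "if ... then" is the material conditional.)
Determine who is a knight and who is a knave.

Suppose Farah is a knave. Then Farah's statement "Ximena is a knave if Wren is a knight" would have to be false. Checking the 16 ways to assign the others, none is consistent with every speaker.
(For instance, with Ximena=knave, Hira=knave, Kai=knight, Wren=knave, Farah's claim "Ximena is a knave if Wren is a knight" comes out true where it would need to be false.)
So Farah must be a knight, making "Ximena is a knave if Wren is a knight" true. Taking Farah=knight, Ximena=knave, Hira=knave, Kai=knight, Wren=knave, each remaining statement checks out:
  Ximena (knave): "Kai and Wren are knights" — false. ✓
  Hira (knave): "if Hira is a knave then Kai is a knave" — false. ✓
  Kai (knight): "Hira is a knight exactly when Kai is a knave" — true. ✓
  Wren (knave): "Kai is a knave" — false. ✓
This is the unique consistent assignment.

Farah is a knight, Ximena is a knave, Hira is a knave, Kai is a knight, and Wren is a knave.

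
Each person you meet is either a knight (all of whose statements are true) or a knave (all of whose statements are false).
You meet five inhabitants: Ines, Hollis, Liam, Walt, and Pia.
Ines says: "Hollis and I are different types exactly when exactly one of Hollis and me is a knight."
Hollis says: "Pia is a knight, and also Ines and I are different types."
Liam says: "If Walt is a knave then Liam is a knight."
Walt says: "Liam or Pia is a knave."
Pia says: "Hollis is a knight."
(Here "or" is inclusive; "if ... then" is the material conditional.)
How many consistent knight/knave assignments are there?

Consistent assignments:
  Ines=knight, Hollis=knave, Liam=knight, Walt=knight, Pia=knave

1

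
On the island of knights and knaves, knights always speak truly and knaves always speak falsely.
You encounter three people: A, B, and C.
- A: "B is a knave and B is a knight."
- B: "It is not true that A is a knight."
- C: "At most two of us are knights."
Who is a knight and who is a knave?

A (knave): "B is a knave and B is a knight" — false. ✓
As a knight, B's statement "it is not true that A is a knight" should be true; it is.
C is a knight, so "at most two of us are knights" must be true — and it is.

A is a knave, B is a knight, and C is a knight.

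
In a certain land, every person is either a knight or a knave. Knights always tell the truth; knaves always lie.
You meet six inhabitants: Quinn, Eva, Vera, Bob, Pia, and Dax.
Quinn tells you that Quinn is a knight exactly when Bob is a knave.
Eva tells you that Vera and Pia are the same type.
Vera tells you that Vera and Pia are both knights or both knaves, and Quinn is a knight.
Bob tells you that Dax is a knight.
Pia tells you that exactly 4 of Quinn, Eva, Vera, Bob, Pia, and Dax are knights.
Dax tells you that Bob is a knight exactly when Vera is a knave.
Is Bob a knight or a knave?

Bob is a knave.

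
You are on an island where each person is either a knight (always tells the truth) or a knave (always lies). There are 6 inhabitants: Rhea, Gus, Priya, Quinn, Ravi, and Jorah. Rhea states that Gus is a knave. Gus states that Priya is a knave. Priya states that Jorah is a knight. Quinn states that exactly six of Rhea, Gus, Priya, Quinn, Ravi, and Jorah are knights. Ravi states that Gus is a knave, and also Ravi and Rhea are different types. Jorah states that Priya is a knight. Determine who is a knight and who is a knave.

Knights: Gus. Knaves: Rhea, Priya, Quinn, Ravi, and Jorah.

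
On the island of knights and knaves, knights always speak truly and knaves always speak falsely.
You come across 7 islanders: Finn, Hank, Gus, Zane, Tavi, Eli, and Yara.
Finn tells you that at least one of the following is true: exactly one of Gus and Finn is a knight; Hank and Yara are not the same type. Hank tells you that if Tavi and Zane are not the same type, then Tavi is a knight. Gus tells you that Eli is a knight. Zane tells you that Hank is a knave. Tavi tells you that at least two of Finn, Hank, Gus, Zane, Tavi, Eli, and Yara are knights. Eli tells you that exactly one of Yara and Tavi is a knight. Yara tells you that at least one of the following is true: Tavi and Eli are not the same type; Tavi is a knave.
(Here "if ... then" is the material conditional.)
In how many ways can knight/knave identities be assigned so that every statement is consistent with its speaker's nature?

3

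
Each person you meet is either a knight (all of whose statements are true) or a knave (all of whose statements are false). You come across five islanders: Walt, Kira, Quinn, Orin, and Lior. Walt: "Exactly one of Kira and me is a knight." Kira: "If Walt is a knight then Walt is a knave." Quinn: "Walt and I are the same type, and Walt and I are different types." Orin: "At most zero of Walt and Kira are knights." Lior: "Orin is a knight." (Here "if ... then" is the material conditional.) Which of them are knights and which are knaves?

Walt is a knight, and the claim "exactly one of Kira and me is a knight" is indeed true.
Kira is a knave, and the claim "if Walt is a knight then Walt is a knave" is indeed false.
Quinn (knave): "Walt and I are the same type, and Walt and I are different types" — false. ✓
Orin is a knave, and the claim "at most zero of Walt and Kira are knights" is indeed false.
Lior is a knave, and the claim "Orin is a knight" is indeed false.

Walt is a knight, Kira is a knave, Quinn is a knave, Orin is a knave, and Lior is a knave.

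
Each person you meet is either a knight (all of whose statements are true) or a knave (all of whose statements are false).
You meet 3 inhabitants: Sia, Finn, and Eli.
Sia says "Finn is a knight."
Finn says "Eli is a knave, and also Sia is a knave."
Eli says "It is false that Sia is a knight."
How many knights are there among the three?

The unique consistent assignment is Sia=knave, Finn=knave, Eli=knight.
That has 1 knight.

1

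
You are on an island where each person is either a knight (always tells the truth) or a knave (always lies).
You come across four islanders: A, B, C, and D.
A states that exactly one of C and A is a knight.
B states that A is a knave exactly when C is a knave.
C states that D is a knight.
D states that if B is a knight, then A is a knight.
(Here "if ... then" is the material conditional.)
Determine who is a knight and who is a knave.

A is a knave, B is a knight, C is a knave, and D is a knave.

A is a knave; "exactly one of C and A is a knight" is False, as required.
Since B is a knight, "A is a knave exactly when C is a knave" needs to be true, which holds.
Since C is a knave, "D is a knight" needs to be False, which holds.
D is a knave; "if B is a knight, then A is a knight" is False, as required.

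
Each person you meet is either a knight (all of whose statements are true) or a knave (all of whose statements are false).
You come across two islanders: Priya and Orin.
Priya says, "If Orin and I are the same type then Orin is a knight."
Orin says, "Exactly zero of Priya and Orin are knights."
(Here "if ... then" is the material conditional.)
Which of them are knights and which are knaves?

Knights: Priya. Knaves: Orin.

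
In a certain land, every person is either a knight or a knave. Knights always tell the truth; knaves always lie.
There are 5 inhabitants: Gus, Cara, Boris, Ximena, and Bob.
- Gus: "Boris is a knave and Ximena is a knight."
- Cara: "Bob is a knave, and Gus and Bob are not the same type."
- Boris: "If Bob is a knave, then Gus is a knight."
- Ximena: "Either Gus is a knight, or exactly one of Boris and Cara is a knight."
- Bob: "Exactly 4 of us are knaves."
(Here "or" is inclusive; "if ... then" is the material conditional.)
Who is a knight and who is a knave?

Gus (knave): "Boris is a knave and Ximena is a knight" — false. ✓
Cara is a knave, and the claim "Bob is a knave, and Gus and Bob are not the same type" is indeed false.
Boris is a knave, so "if Bob is a knave, then Gus is a knight" must be false — and it is.
As a knave, Ximena's statement "either Gus is a knight, or exactly one of Boris and Cara is a knight" should be false; it is.
Since Bob is a knave, "exactly 4 of us are knaves" needs to be false, which holds.

Gus is a knave, Cara is a knave, Boris is a knave, Ximena is a knave, and Bob is a knave.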